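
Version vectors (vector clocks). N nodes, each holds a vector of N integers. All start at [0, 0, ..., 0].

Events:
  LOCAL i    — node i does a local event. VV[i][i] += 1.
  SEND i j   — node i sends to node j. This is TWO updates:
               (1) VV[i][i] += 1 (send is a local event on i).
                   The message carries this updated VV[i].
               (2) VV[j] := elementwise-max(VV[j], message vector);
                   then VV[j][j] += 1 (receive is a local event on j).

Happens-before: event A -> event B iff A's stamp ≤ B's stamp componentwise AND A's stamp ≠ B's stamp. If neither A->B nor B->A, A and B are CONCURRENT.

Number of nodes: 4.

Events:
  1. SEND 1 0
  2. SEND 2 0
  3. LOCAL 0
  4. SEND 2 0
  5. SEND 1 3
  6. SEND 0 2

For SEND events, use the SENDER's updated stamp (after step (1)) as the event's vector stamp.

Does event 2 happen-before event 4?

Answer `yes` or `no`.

Initial: VV[0]=[0, 0, 0, 0]
Initial: VV[1]=[0, 0, 0, 0]
Initial: VV[2]=[0, 0, 0, 0]
Initial: VV[3]=[0, 0, 0, 0]
Event 1: SEND 1->0: VV[1][1]++ -> VV[1]=[0, 1, 0, 0], msg_vec=[0, 1, 0, 0]; VV[0]=max(VV[0],msg_vec) then VV[0][0]++ -> VV[0]=[1, 1, 0, 0]
Event 2: SEND 2->0: VV[2][2]++ -> VV[2]=[0, 0, 1, 0], msg_vec=[0, 0, 1, 0]; VV[0]=max(VV[0],msg_vec) then VV[0][0]++ -> VV[0]=[2, 1, 1, 0]
Event 3: LOCAL 0: VV[0][0]++ -> VV[0]=[3, 1, 1, 0]
Event 4: SEND 2->0: VV[2][2]++ -> VV[2]=[0, 0, 2, 0], msg_vec=[0, 0, 2, 0]; VV[0]=max(VV[0],msg_vec) then VV[0][0]++ -> VV[0]=[4, 1, 2, 0]
Event 5: SEND 1->3: VV[1][1]++ -> VV[1]=[0, 2, 0, 0], msg_vec=[0, 2, 0, 0]; VV[3]=max(VV[3],msg_vec) then VV[3][3]++ -> VV[3]=[0, 2, 0, 1]
Event 6: SEND 0->2: VV[0][0]++ -> VV[0]=[5, 1, 2, 0], msg_vec=[5, 1, 2, 0]; VV[2]=max(VV[2],msg_vec) then VV[2][2]++ -> VV[2]=[5, 1, 3, 0]
Event 2 stamp: [0, 0, 1, 0]
Event 4 stamp: [0, 0, 2, 0]
[0, 0, 1, 0] <= [0, 0, 2, 0]? True. Equal? False. Happens-before: True

Answer: yes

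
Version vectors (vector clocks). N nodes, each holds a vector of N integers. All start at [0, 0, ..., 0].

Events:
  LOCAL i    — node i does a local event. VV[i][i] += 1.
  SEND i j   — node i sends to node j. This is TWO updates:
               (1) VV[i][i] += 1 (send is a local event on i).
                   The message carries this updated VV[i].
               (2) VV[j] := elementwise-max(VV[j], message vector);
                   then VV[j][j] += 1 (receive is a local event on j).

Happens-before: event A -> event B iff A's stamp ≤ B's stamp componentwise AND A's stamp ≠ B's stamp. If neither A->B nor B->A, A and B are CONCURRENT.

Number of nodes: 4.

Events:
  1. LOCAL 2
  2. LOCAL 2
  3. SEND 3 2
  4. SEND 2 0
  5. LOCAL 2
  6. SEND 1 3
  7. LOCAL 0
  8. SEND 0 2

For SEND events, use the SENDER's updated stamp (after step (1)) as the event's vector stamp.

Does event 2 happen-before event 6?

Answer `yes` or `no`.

Initial: VV[0]=[0, 0, 0, 0]
Initial: VV[1]=[0, 0, 0, 0]
Initial: VV[2]=[0, 0, 0, 0]
Initial: VV[3]=[0, 0, 0, 0]
Event 1: LOCAL 2: VV[2][2]++ -> VV[2]=[0, 0, 1, 0]
Event 2: LOCAL 2: VV[2][2]++ -> VV[2]=[0, 0, 2, 0]
Event 3: SEND 3->2: VV[3][3]++ -> VV[3]=[0, 0, 0, 1], msg_vec=[0, 0, 0, 1]; VV[2]=max(VV[2],msg_vec) then VV[2][2]++ -> VV[2]=[0, 0, 3, 1]
Event 4: SEND 2->0: VV[2][2]++ -> VV[2]=[0, 0, 4, 1], msg_vec=[0, 0, 4, 1]; VV[0]=max(VV[0],msg_vec) then VV[0][0]++ -> VV[0]=[1, 0, 4, 1]
Event 5: LOCAL 2: VV[2][2]++ -> VV[2]=[0, 0, 5, 1]
Event 6: SEND 1->3: VV[1][1]++ -> VV[1]=[0, 1, 0, 0], msg_vec=[0, 1, 0, 0]; VV[3]=max(VV[3],msg_vec) then VV[3][3]++ -> VV[3]=[0, 1, 0, 2]
Event 7: LOCAL 0: VV[0][0]++ -> VV[0]=[2, 0, 4, 1]
Event 8: SEND 0->2: VV[0][0]++ -> VV[0]=[3, 0, 4, 1], msg_vec=[3, 0, 4, 1]; VV[2]=max(VV[2],msg_vec) then VV[2][2]++ -> VV[2]=[3, 0, 6, 1]
Event 2 stamp: [0, 0, 2, 0]
Event 6 stamp: [0, 1, 0, 0]
[0, 0, 2, 0] <= [0, 1, 0, 0]? False. Equal? False. Happens-before: False

Answer: no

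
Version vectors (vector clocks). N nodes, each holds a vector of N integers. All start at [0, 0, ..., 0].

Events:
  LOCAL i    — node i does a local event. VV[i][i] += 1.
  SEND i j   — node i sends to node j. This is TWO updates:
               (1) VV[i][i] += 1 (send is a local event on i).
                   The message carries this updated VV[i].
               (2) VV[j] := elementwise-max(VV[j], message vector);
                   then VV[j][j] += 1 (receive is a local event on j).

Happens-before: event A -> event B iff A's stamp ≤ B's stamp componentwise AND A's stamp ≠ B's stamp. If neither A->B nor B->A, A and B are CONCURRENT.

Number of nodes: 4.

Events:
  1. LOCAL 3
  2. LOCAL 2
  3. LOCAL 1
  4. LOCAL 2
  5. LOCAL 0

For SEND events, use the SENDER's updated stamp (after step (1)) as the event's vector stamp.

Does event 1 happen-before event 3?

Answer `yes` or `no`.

Initial: VV[0]=[0, 0, 0, 0]
Initial: VV[1]=[0, 0, 0, 0]
Initial: VV[2]=[0, 0, 0, 0]
Initial: VV[3]=[0, 0, 0, 0]
Event 1: LOCAL 3: VV[3][3]++ -> VV[3]=[0, 0, 0, 1]
Event 2: LOCAL 2: VV[2][2]++ -> VV[2]=[0, 0, 1, 0]
Event 3: LOCAL 1: VV[1][1]++ -> VV[1]=[0, 1, 0, 0]
Event 4: LOCAL 2: VV[2][2]++ -> VV[2]=[0, 0, 2, 0]
Event 5: LOCAL 0: VV[0][0]++ -> VV[0]=[1, 0, 0, 0]
Event 1 stamp: [0, 0, 0, 1]
Event 3 stamp: [0, 1, 0, 0]
[0, 0, 0, 1] <= [0, 1, 0, 0]? False. Equal? False. Happens-before: False

Answer: no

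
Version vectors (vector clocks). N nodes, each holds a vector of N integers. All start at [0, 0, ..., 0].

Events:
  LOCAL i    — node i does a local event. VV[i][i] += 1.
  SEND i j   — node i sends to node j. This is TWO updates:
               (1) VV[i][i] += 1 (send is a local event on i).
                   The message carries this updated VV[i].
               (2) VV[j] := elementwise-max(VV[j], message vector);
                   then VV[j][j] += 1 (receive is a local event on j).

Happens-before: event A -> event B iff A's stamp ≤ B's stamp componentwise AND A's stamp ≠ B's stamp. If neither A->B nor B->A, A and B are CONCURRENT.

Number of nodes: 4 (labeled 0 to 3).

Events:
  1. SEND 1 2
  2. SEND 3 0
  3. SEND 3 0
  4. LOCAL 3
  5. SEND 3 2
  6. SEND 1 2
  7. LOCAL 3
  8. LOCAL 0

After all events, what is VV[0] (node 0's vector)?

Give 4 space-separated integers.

Answer: 3 0 0 2

Derivation:
Initial: VV[0]=[0, 0, 0, 0]
Initial: VV[1]=[0, 0, 0, 0]
Initial: VV[2]=[0, 0, 0, 0]
Initial: VV[3]=[0, 0, 0, 0]
Event 1: SEND 1->2: VV[1][1]++ -> VV[1]=[0, 1, 0, 0], msg_vec=[0, 1, 0, 0]; VV[2]=max(VV[2],msg_vec) then VV[2][2]++ -> VV[2]=[0, 1, 1, 0]
Event 2: SEND 3->0: VV[3][3]++ -> VV[3]=[0, 0, 0, 1], msg_vec=[0, 0, 0, 1]; VV[0]=max(VV[0],msg_vec) then VV[0][0]++ -> VV[0]=[1, 0, 0, 1]
Event 3: SEND 3->0: VV[3][3]++ -> VV[3]=[0, 0, 0, 2], msg_vec=[0, 0, 0, 2]; VV[0]=max(VV[0],msg_vec) then VV[0][0]++ -> VV[0]=[2, 0, 0, 2]
Event 4: LOCAL 3: VV[3][3]++ -> VV[3]=[0, 0, 0, 3]
Event 5: SEND 3->2: VV[3][3]++ -> VV[3]=[0, 0, 0, 4], msg_vec=[0, 0, 0, 4]; VV[2]=max(VV[2],msg_vec) then VV[2][2]++ -> VV[2]=[0, 1, 2, 4]
Event 6: SEND 1->2: VV[1][1]++ -> VV[1]=[0, 2, 0, 0], msg_vec=[0, 2, 0, 0]; VV[2]=max(VV[2],msg_vec) then VV[2][2]++ -> VV[2]=[0, 2, 3, 4]
Event 7: LOCAL 3: VV[3][3]++ -> VV[3]=[0, 0, 0, 5]
Event 8: LOCAL 0: VV[0][0]++ -> VV[0]=[3, 0, 0, 2]
Final vectors: VV[0]=[3, 0, 0, 2]; VV[1]=[0, 2, 0, 0]; VV[2]=[0, 2, 3, 4]; VV[3]=[0, 0, 0, 5]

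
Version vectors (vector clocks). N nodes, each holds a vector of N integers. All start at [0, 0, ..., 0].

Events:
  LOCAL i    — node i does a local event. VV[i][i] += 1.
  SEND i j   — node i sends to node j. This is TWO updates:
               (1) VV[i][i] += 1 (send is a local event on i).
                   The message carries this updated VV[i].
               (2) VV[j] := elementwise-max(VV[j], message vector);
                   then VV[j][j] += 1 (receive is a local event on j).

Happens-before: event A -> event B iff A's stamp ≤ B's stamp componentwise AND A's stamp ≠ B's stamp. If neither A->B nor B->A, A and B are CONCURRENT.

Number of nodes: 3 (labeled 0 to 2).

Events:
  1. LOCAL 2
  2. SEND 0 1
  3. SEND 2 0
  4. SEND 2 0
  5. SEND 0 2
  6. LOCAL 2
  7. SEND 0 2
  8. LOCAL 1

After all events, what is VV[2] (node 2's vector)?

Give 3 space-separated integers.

Initial: VV[0]=[0, 0, 0]
Initial: VV[1]=[0, 0, 0]
Initial: VV[2]=[0, 0, 0]
Event 1: LOCAL 2: VV[2][2]++ -> VV[2]=[0, 0, 1]
Event 2: SEND 0->1: VV[0][0]++ -> VV[0]=[1, 0, 0], msg_vec=[1, 0, 0]; VV[1]=max(VV[1],msg_vec) then VV[1][1]++ -> VV[1]=[1, 1, 0]
Event 3: SEND 2->0: VV[2][2]++ -> VV[2]=[0, 0, 2], msg_vec=[0, 0, 2]; VV[0]=max(VV[0],msg_vec) then VV[0][0]++ -> VV[0]=[2, 0, 2]
Event 4: SEND 2->0: VV[2][2]++ -> VV[2]=[0, 0, 3], msg_vec=[0, 0, 3]; VV[0]=max(VV[0],msg_vec) then VV[0][0]++ -> VV[0]=[3, 0, 3]
Event 5: SEND 0->2: VV[0][0]++ -> VV[0]=[4, 0, 3], msg_vec=[4, 0, 3]; VV[2]=max(VV[2],msg_vec) then VV[2][2]++ -> VV[2]=[4, 0, 4]
Event 6: LOCAL 2: VV[2][2]++ -> VV[2]=[4, 0, 5]
Event 7: SEND 0->2: VV[0][0]++ -> VV[0]=[5, 0, 3], msg_vec=[5, 0, 3]; VV[2]=max(VV[2],msg_vec) then VV[2][2]++ -> VV[2]=[5, 0, 6]
Event 8: LOCAL 1: VV[1][1]++ -> VV[1]=[1, 2, 0]
Final vectors: VV[0]=[5, 0, 3]; VV[1]=[1, 2, 0]; VV[2]=[5, 0, 6]

Answer: 5 0 6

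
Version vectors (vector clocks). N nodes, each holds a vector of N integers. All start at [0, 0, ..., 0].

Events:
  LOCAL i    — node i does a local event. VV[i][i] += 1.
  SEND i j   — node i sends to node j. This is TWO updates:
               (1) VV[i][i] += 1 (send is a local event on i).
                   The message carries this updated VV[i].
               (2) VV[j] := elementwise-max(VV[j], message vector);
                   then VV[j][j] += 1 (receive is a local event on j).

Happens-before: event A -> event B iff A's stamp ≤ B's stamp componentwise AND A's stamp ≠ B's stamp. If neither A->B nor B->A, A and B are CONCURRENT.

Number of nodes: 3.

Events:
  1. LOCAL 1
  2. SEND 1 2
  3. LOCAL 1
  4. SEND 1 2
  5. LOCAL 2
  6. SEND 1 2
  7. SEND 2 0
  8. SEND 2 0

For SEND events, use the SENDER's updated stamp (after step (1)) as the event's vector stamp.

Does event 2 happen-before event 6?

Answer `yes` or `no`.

Answer: yes

Derivation:
Initial: VV[0]=[0, 0, 0]
Initial: VV[1]=[0, 0, 0]
Initial: VV[2]=[0, 0, 0]
Event 1: LOCAL 1: VV[1][1]++ -> VV[1]=[0, 1, 0]
Event 2: SEND 1->2: VV[1][1]++ -> VV[1]=[0, 2, 0], msg_vec=[0, 2, 0]; VV[2]=max(VV[2],msg_vec) then VV[2][2]++ -> VV[2]=[0, 2, 1]
Event 3: LOCAL 1: VV[1][1]++ -> VV[1]=[0, 3, 0]
Event 4: SEND 1->2: VV[1][1]++ -> VV[1]=[0, 4, 0], msg_vec=[0, 4, 0]; VV[2]=max(VV[2],msg_vec) then VV[2][2]++ -> VV[2]=[0, 4, 2]
Event 5: LOCAL 2: VV[2][2]++ -> VV[2]=[0, 4, 3]
Event 6: SEND 1->2: VV[1][1]++ -> VV[1]=[0, 5, 0], msg_vec=[0, 5, 0]; VV[2]=max(VV[2],msg_vec) then VV[2][2]++ -> VV[2]=[0, 5, 4]
Event 7: SEND 2->0: VV[2][2]++ -> VV[2]=[0, 5, 5], msg_vec=[0, 5, 5]; VV[0]=max(VV[0],msg_vec) then VV[0][0]++ -> VV[0]=[1, 5, 5]
Event 8: SEND 2->0: VV[2][2]++ -> VV[2]=[0, 5, 6], msg_vec=[0, 5, 6]; VV[0]=max(VV[0],msg_vec) then VV[0][0]++ -> VV[0]=[2, 5, 6]
Event 2 stamp: [0, 2, 0]
Event 6 stamp: [0, 5, 0]
[0, 2, 0] <= [0, 5, 0]? True. Equal? False. Happens-before: True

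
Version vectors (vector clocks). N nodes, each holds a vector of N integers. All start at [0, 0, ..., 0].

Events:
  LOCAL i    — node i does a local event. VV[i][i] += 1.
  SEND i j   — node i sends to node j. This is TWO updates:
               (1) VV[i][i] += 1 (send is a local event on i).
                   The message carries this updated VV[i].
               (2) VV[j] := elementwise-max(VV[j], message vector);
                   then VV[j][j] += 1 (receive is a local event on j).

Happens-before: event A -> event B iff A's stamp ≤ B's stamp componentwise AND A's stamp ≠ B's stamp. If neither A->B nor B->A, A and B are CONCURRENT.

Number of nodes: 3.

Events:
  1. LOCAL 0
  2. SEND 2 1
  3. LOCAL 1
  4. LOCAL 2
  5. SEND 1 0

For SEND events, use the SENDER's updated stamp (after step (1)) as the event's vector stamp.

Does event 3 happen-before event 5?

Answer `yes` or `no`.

Initial: VV[0]=[0, 0, 0]
Initial: VV[1]=[0, 0, 0]
Initial: VV[2]=[0, 0, 0]
Event 1: LOCAL 0: VV[0][0]++ -> VV[0]=[1, 0, 0]
Event 2: SEND 2->1: VV[2][2]++ -> VV[2]=[0, 0, 1], msg_vec=[0, 0, 1]; VV[1]=max(VV[1],msg_vec) then VV[1][1]++ -> VV[1]=[0, 1, 1]
Event 3: LOCAL 1: VV[1][1]++ -> VV[1]=[0, 2, 1]
Event 4: LOCAL 2: VV[2][2]++ -> VV[2]=[0, 0, 2]
Event 5: SEND 1->0: VV[1][1]++ -> VV[1]=[0, 3, 1], msg_vec=[0, 3, 1]; VV[0]=max(VV[0],msg_vec) then VV[0][0]++ -> VV[0]=[2, 3, 1]
Event 3 stamp: [0, 2, 1]
Event 5 stamp: [0, 3, 1]
[0, 2, 1] <= [0, 3, 1]? True. Equal? False. Happens-before: True

Answer: yes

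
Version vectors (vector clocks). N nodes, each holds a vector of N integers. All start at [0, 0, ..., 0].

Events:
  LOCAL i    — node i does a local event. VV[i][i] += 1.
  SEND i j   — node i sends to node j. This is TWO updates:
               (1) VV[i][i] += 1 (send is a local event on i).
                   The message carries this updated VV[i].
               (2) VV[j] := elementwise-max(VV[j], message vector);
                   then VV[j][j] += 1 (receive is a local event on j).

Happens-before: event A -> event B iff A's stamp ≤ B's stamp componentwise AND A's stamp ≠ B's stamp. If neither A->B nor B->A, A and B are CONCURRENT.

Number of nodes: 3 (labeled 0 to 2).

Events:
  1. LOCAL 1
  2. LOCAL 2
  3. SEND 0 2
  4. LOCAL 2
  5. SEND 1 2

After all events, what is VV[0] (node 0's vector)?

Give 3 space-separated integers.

Answer: 1 0 0

Derivation:
Initial: VV[0]=[0, 0, 0]
Initial: VV[1]=[0, 0, 0]
Initial: VV[2]=[0, 0, 0]
Event 1: LOCAL 1: VV[1][1]++ -> VV[1]=[0, 1, 0]
Event 2: LOCAL 2: VV[2][2]++ -> VV[2]=[0, 0, 1]
Event 3: SEND 0->2: VV[0][0]++ -> VV[0]=[1, 0, 0], msg_vec=[1, 0, 0]; VV[2]=max(VV[2],msg_vec) then VV[2][2]++ -> VV[2]=[1, 0, 2]
Event 4: LOCAL 2: VV[2][2]++ -> VV[2]=[1, 0, 3]
Event 5: SEND 1->2: VV[1][1]++ -> VV[1]=[0, 2, 0], msg_vec=[0, 2, 0]; VV[2]=max(VV[2],msg_vec) then VV[2][2]++ -> VV[2]=[1, 2, 4]
Final vectors: VV[0]=[1, 0, 0]; VV[1]=[0, 2, 0]; VV[2]=[1, 2, 4]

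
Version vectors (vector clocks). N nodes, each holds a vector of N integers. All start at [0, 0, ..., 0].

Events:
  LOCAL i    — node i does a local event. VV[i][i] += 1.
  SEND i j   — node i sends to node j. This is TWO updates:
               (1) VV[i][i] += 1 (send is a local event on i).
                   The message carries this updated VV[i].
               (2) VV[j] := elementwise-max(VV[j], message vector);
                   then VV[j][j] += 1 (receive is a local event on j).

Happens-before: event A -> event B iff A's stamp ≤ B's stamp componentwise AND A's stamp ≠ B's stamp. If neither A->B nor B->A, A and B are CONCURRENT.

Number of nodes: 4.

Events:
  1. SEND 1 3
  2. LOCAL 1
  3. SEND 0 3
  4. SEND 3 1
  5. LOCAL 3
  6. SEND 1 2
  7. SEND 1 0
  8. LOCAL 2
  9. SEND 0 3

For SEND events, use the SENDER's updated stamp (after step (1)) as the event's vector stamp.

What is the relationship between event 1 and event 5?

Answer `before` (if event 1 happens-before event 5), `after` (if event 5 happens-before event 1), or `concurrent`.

Initial: VV[0]=[0, 0, 0, 0]
Initial: VV[1]=[0, 0, 0, 0]
Initial: VV[2]=[0, 0, 0, 0]
Initial: VV[3]=[0, 0, 0, 0]
Event 1: SEND 1->3: VV[1][1]++ -> VV[1]=[0, 1, 0, 0], msg_vec=[0, 1, 0, 0]; VV[3]=max(VV[3],msg_vec) then VV[3][3]++ -> VV[3]=[0, 1, 0, 1]
Event 2: LOCAL 1: VV[1][1]++ -> VV[1]=[0, 2, 0, 0]
Event 3: SEND 0->3: VV[0][0]++ -> VV[0]=[1, 0, 0, 0], msg_vec=[1, 0, 0, 0]; VV[3]=max(VV[3],msg_vec) then VV[3][3]++ -> VV[3]=[1, 1, 0, 2]
Event 4: SEND 3->1: VV[3][3]++ -> VV[3]=[1, 1, 0, 3], msg_vec=[1, 1, 0, 3]; VV[1]=max(VV[1],msg_vec) then VV[1][1]++ -> VV[1]=[1, 3, 0, 3]
Event 5: LOCAL 3: VV[3][3]++ -> VV[3]=[1, 1, 0, 4]
Event 6: SEND 1->2: VV[1][1]++ -> VV[1]=[1, 4, 0, 3], msg_vec=[1, 4, 0, 3]; VV[2]=max(VV[2],msg_vec) then VV[2][2]++ -> VV[2]=[1, 4, 1, 3]
Event 7: SEND 1->0: VV[1][1]++ -> VV[1]=[1, 5, 0, 3], msg_vec=[1, 5, 0, 3]; VV[0]=max(VV[0],msg_vec) then VV[0][0]++ -> VV[0]=[2, 5, 0, 3]
Event 8: LOCAL 2: VV[2][2]++ -> VV[2]=[1, 4, 2, 3]
Event 9: SEND 0->3: VV[0][0]++ -> VV[0]=[3, 5, 0, 3], msg_vec=[3, 5, 0, 3]; VV[3]=max(VV[3],msg_vec) then VV[3][3]++ -> VV[3]=[3, 5, 0, 5]
Event 1 stamp: [0, 1, 0, 0]
Event 5 stamp: [1, 1, 0, 4]
[0, 1, 0, 0] <= [1, 1, 0, 4]? True
[1, 1, 0, 4] <= [0, 1, 0, 0]? False
Relation: before

Answer: before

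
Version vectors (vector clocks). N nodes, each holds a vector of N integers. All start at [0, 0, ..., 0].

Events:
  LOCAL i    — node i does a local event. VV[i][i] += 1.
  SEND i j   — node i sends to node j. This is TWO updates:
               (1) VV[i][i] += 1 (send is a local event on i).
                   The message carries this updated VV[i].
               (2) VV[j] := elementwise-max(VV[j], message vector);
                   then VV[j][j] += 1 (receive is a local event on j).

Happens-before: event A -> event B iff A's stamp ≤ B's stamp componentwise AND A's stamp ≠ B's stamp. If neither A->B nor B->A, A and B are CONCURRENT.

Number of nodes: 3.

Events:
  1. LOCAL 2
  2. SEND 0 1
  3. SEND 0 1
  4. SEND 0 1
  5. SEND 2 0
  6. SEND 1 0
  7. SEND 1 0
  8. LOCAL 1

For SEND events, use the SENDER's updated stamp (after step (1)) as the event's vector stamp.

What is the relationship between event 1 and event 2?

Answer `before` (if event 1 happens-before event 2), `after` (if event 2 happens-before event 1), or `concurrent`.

Answer: concurrent

Derivation:
Initial: VV[0]=[0, 0, 0]
Initial: VV[1]=[0, 0, 0]
Initial: VV[2]=[0, 0, 0]
Event 1: LOCAL 2: VV[2][2]++ -> VV[2]=[0, 0, 1]
Event 2: SEND 0->1: VV[0][0]++ -> VV[0]=[1, 0, 0], msg_vec=[1, 0, 0]; VV[1]=max(VV[1],msg_vec) then VV[1][1]++ -> VV[1]=[1, 1, 0]
Event 3: SEND 0->1: VV[0][0]++ -> VV[0]=[2, 0, 0], msg_vec=[2, 0, 0]; VV[1]=max(VV[1],msg_vec) then VV[1][1]++ -> VV[1]=[2, 2, 0]
Event 4: SEND 0->1: VV[0][0]++ -> VV[0]=[3, 0, 0], msg_vec=[3, 0, 0]; VV[1]=max(VV[1],msg_vec) then VV[1][1]++ -> VV[1]=[3, 3, 0]
Event 5: SEND 2->0: VV[2][2]++ -> VV[2]=[0, 0, 2], msg_vec=[0, 0, 2]; VV[0]=max(VV[0],msg_vec) then VV[0][0]++ -> VV[0]=[4, 0, 2]
Event 6: SEND 1->0: VV[1][1]++ -> VV[1]=[3, 4, 0], msg_vec=[3, 4, 0]; VV[0]=max(VV[0],msg_vec) then VV[0][0]++ -> VV[0]=[5, 4, 2]
Event 7: SEND 1->0: VV[1][1]++ -> VV[1]=[3, 5, 0], msg_vec=[3, 5, 0]; VV[0]=max(VV[0],msg_vec) then VV[0][0]++ -> VV[0]=[6, 5, 2]
Event 8: LOCAL 1: VV[1][1]++ -> VV[1]=[3, 6, 0]
Event 1 stamp: [0, 0, 1]
Event 2 stamp: [1, 0, 0]
[0, 0, 1] <= [1, 0, 0]? False
[1, 0, 0] <= [0, 0, 1]? False
Relation: concurrent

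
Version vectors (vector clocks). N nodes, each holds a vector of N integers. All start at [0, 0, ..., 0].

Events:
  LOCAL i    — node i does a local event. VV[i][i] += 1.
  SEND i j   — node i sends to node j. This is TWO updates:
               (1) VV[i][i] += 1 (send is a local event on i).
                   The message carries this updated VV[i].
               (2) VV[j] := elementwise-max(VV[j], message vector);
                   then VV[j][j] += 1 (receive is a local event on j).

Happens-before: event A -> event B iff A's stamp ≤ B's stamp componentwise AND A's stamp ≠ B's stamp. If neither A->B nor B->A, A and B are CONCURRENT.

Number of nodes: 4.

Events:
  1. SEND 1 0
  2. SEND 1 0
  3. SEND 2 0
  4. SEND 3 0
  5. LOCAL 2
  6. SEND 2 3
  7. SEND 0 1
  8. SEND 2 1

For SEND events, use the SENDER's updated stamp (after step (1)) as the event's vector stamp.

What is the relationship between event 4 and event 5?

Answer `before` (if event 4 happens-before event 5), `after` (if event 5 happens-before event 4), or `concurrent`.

Initial: VV[0]=[0, 0, 0, 0]
Initial: VV[1]=[0, 0, 0, 0]
Initial: VV[2]=[0, 0, 0, 0]
Initial: VV[3]=[0, 0, 0, 0]
Event 1: SEND 1->0: VV[1][1]++ -> VV[1]=[0, 1, 0, 0], msg_vec=[0, 1, 0, 0]; VV[0]=max(VV[0],msg_vec) then VV[0][0]++ -> VV[0]=[1, 1, 0, 0]
Event 2: SEND 1->0: VV[1][1]++ -> VV[1]=[0, 2, 0, 0], msg_vec=[0, 2, 0, 0]; VV[0]=max(VV[0],msg_vec) then VV[0][0]++ -> VV[0]=[2, 2, 0, 0]
Event 3: SEND 2->0: VV[2][2]++ -> VV[2]=[0, 0, 1, 0], msg_vec=[0, 0, 1, 0]; VV[0]=max(VV[0],msg_vec) then VV[0][0]++ -> VV[0]=[3, 2, 1, 0]
Event 4: SEND 3->0: VV[3][3]++ -> VV[3]=[0, 0, 0, 1], msg_vec=[0, 0, 0, 1]; VV[0]=max(VV[0],msg_vec) then VV[0][0]++ -> VV[0]=[4, 2, 1, 1]
Event 5: LOCAL 2: VV[2][2]++ -> VV[2]=[0, 0, 2, 0]
Event 6: SEND 2->3: VV[2][2]++ -> VV[2]=[0, 0, 3, 0], msg_vec=[0, 0, 3, 0]; VV[3]=max(VV[3],msg_vec) then VV[3][3]++ -> VV[3]=[0, 0, 3, 2]
Event 7: SEND 0->1: VV[0][0]++ -> VV[0]=[5, 2, 1, 1], msg_vec=[5, 2, 1, 1]; VV[1]=max(VV[1],msg_vec) then VV[1][1]++ -> VV[1]=[5, 3, 1, 1]
Event 8: SEND 2->1: VV[2][2]++ -> VV[2]=[0, 0, 4, 0], msg_vec=[0, 0, 4, 0]; VV[1]=max(VV[1],msg_vec) then VV[1][1]++ -> VV[1]=[5, 4, 4, 1]
Event 4 stamp: [0, 0, 0, 1]
Event 5 stamp: [0, 0, 2, 0]
[0, 0, 0, 1] <= [0, 0, 2, 0]? False
[0, 0, 2, 0] <= [0, 0, 0, 1]? False
Relation: concurrent

Answer: concurrent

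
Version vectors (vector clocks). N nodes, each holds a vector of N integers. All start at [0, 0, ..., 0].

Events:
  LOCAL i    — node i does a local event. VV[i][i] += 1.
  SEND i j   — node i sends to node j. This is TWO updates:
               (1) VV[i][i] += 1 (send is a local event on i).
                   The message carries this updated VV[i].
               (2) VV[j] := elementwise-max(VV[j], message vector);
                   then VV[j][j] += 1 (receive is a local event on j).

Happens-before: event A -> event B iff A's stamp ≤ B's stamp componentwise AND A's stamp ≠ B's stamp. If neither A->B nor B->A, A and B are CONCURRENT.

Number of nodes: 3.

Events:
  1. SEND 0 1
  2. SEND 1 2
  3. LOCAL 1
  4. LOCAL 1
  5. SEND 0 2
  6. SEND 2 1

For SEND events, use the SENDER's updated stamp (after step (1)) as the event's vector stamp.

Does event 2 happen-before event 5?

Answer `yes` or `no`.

Answer: no

Derivation:
Initial: VV[0]=[0, 0, 0]
Initial: VV[1]=[0, 0, 0]
Initial: VV[2]=[0, 0, 0]
Event 1: SEND 0->1: VV[0][0]++ -> VV[0]=[1, 0, 0], msg_vec=[1, 0, 0]; VV[1]=max(VV[1],msg_vec) then VV[1][1]++ -> VV[1]=[1, 1, 0]
Event 2: SEND 1->2: VV[1][1]++ -> VV[1]=[1, 2, 0], msg_vec=[1, 2, 0]; VV[2]=max(VV[2],msg_vec) then VV[2][2]++ -> VV[2]=[1, 2, 1]
Event 3: LOCAL 1: VV[1][1]++ -> VV[1]=[1, 3, 0]
Event 4: LOCAL 1: VV[1][1]++ -> VV[1]=[1, 4, 0]
Event 5: SEND 0->2: VV[0][0]++ -> VV[0]=[2, 0, 0], msg_vec=[2, 0, 0]; VV[2]=max(VV[2],msg_vec) then VV[2][2]++ -> VV[2]=[2, 2, 2]
Event 6: SEND 2->1: VV[2][2]++ -> VV[2]=[2, 2, 3], msg_vec=[2, 2, 3]; VV[1]=max(VV[1],msg_vec) then VV[1][1]++ -> VV[1]=[2, 5, 3]
Event 2 stamp: [1, 2, 0]
Event 5 stamp: [2, 0, 0]
[1, 2, 0] <= [2, 0, 0]? False. Equal? False. Happens-before: False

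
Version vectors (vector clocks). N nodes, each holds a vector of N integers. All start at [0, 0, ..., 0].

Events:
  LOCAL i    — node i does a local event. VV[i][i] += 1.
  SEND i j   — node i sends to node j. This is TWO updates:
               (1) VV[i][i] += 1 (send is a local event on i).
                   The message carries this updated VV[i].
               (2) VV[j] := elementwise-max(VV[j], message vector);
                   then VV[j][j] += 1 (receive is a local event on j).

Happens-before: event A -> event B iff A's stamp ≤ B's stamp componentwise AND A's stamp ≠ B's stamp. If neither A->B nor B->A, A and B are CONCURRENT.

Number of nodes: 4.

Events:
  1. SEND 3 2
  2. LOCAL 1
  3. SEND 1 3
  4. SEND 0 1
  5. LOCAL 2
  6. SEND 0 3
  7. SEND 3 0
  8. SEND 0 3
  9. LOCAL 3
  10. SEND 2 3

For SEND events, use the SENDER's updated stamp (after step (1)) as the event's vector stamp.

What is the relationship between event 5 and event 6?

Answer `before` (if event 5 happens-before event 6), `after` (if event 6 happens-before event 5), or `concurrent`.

Initial: VV[0]=[0, 0, 0, 0]
Initial: VV[1]=[0, 0, 0, 0]
Initial: VV[2]=[0, 0, 0, 0]
Initial: VV[3]=[0, 0, 0, 0]
Event 1: SEND 3->2: VV[3][3]++ -> VV[3]=[0, 0, 0, 1], msg_vec=[0, 0, 0, 1]; VV[2]=max(VV[2],msg_vec) then VV[2][2]++ -> VV[2]=[0, 0, 1, 1]
Event 2: LOCAL 1: VV[1][1]++ -> VV[1]=[0, 1, 0, 0]
Event 3: SEND 1->3: VV[1][1]++ -> VV[1]=[0, 2, 0, 0], msg_vec=[0, 2, 0, 0]; VV[3]=max(VV[3],msg_vec) then VV[3][3]++ -> VV[3]=[0, 2, 0, 2]
Event 4: SEND 0->1: VV[0][0]++ -> VV[0]=[1, 0, 0, 0], msg_vec=[1, 0, 0, 0]; VV[1]=max(VV[1],msg_vec) then VV[1][1]++ -> VV[1]=[1, 3, 0, 0]
Event 5: LOCAL 2: VV[2][2]++ -> VV[2]=[0, 0, 2, 1]
Event 6: SEND 0->3: VV[0][0]++ -> VV[0]=[2, 0, 0, 0], msg_vec=[2, 0, 0, 0]; VV[3]=max(VV[3],msg_vec) then VV[3][3]++ -> VV[3]=[2, 2, 0, 3]
Event 7: SEND 3->0: VV[3][3]++ -> VV[3]=[2, 2, 0, 4], msg_vec=[2, 2, 0, 4]; VV[0]=max(VV[0],msg_vec) then VV[0][0]++ -> VV[0]=[3, 2, 0, 4]
Event 8: SEND 0->3: VV[0][0]++ -> VV[0]=[4, 2, 0, 4], msg_vec=[4, 2, 0, 4]; VV[3]=max(VV[3],msg_vec) then VV[3][3]++ -> VV[3]=[4, 2, 0, 5]
Event 9: LOCAL 3: VV[3][3]++ -> VV[3]=[4, 2, 0, 6]
Event 10: SEND 2->3: VV[2][2]++ -> VV[2]=[0, 0, 3, 1], msg_vec=[0, 0, 3, 1]; VV[3]=max(VV[3],msg_vec) then VV[3][3]++ -> VV[3]=[4, 2, 3, 7]
Event 5 stamp: [0, 0, 2, 1]
Event 6 stamp: [2, 0, 0, 0]
[0, 0, 2, 1] <= [2, 0, 0, 0]? False
[2, 0, 0, 0] <= [0, 0, 2, 1]? False
Relation: concurrent

Answer: concurrent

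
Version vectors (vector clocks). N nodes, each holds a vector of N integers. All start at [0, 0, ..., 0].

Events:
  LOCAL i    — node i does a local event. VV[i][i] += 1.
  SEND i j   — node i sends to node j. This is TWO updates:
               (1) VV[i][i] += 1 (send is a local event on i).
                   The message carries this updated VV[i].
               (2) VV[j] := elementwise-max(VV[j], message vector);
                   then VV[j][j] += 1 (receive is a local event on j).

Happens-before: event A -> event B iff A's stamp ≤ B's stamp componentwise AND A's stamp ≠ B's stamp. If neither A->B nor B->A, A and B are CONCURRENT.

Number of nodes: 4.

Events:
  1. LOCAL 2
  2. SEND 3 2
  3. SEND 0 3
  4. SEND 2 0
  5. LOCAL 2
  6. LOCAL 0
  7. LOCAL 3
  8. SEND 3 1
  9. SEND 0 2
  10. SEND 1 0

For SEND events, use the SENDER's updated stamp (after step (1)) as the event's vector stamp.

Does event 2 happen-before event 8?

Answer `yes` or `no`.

Initial: VV[0]=[0, 0, 0, 0]
Initial: VV[1]=[0, 0, 0, 0]
Initial: VV[2]=[0, 0, 0, 0]
Initial: VV[3]=[0, 0, 0, 0]
Event 1: LOCAL 2: VV[2][2]++ -> VV[2]=[0, 0, 1, 0]
Event 2: SEND 3->2: VV[3][3]++ -> VV[3]=[0, 0, 0, 1], msg_vec=[0, 0, 0, 1]; VV[2]=max(VV[2],msg_vec) then VV[2][2]++ -> VV[2]=[0, 0, 2, 1]
Event 3: SEND 0->3: VV[0][0]++ -> VV[0]=[1, 0, 0, 0], msg_vec=[1, 0, 0, 0]; VV[3]=max(VV[3],msg_vec) then VV[3][3]++ -> VV[3]=[1, 0, 0, 2]
Event 4: SEND 2->0: VV[2][2]++ -> VV[2]=[0, 0, 3, 1], msg_vec=[0, 0, 3, 1]; VV[0]=max(VV[0],msg_vec) then VV[0][0]++ -> VV[0]=[2, 0, 3, 1]
Event 5: LOCAL 2: VV[2][2]++ -> VV[2]=[0, 0, 4, 1]
Event 6: LOCAL 0: VV[0][0]++ -> VV[0]=[3, 0, 3, 1]
Event 7: LOCAL 3: VV[3][3]++ -> VV[3]=[1, 0, 0, 3]
Event 8: SEND 3->1: VV[3][3]++ -> VV[3]=[1, 0, 0, 4], msg_vec=[1, 0, 0, 4]; VV[1]=max(VV[1],msg_vec) then VV[1][1]++ -> VV[1]=[1, 1, 0, 4]
Event 9: SEND 0->2: VV[0][0]++ -> VV[0]=[4, 0, 3, 1], msg_vec=[4, 0, 3, 1]; VV[2]=max(VV[2],msg_vec) then VV[2][2]++ -> VV[2]=[4, 0, 5, 1]
Event 10: SEND 1->0: VV[1][1]++ -> VV[1]=[1, 2, 0, 4], msg_vec=[1, 2, 0, 4]; VV[0]=max(VV[0],msg_vec) then VV[0][0]++ -> VV[0]=[5, 2, 3, 4]
Event 2 stamp: [0, 0, 0, 1]
Event 8 stamp: [1, 0, 0, 4]
[0, 0, 0, 1] <= [1, 0, 0, 4]? True. Equal? False. Happens-before: True

Answer: yes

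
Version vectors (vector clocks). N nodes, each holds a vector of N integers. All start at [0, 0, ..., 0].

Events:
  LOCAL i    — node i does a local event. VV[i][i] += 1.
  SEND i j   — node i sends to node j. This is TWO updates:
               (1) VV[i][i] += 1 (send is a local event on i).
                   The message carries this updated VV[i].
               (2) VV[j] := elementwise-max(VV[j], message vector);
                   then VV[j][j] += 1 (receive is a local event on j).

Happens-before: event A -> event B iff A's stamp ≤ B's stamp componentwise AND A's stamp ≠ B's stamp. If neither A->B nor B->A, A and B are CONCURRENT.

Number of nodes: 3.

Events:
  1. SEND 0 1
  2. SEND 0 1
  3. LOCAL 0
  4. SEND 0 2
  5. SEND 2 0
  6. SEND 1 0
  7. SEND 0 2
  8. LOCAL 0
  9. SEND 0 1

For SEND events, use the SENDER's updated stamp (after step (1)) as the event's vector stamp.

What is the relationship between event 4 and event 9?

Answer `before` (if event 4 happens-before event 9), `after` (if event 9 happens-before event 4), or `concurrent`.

Answer: before

Derivation:
Initial: VV[0]=[0, 0, 0]
Initial: VV[1]=[0, 0, 0]
Initial: VV[2]=[0, 0, 0]
Event 1: SEND 0->1: VV[0][0]++ -> VV[0]=[1, 0, 0], msg_vec=[1, 0, 0]; VV[1]=max(VV[1],msg_vec) then VV[1][1]++ -> VV[1]=[1, 1, 0]
Event 2: SEND 0->1: VV[0][0]++ -> VV[0]=[2, 0, 0], msg_vec=[2, 0, 0]; VV[1]=max(VV[1],msg_vec) then VV[1][1]++ -> VV[1]=[2, 2, 0]
Event 3: LOCAL 0: VV[0][0]++ -> VV[0]=[3, 0, 0]
Event 4: SEND 0->2: VV[0][0]++ -> VV[0]=[4, 0, 0], msg_vec=[4, 0, 0]; VV[2]=max(VV[2],msg_vec) then VV[2][2]++ -> VV[2]=[4, 0, 1]
Event 5: SEND 2->0: VV[2][2]++ -> VV[2]=[4, 0, 2], msg_vec=[4, 0, 2]; VV[0]=max(VV[0],msg_vec) then VV[0][0]++ -> VV[0]=[5, 0, 2]
Event 6: SEND 1->0: VV[1][1]++ -> VV[1]=[2, 3, 0], msg_vec=[2, 3, 0]; VV[0]=max(VV[0],msg_vec) then VV[0][0]++ -> VV[0]=[6, 3, 2]
Event 7: SEND 0->2: VV[0][0]++ -> VV[0]=[7, 3, 2], msg_vec=[7, 3, 2]; VV[2]=max(VV[2],msg_vec) then VV[2][2]++ -> VV[2]=[7, 3, 3]
Event 8: LOCAL 0: VV[0][0]++ -> VV[0]=[8, 3, 2]
Event 9: SEND 0->1: VV[0][0]++ -> VV[0]=[9, 3, 2], msg_vec=[9, 3, 2]; VV[1]=max(VV[1],msg_vec) then VV[1][1]++ -> VV[1]=[9, 4, 2]
Event 4 stamp: [4, 0, 0]
Event 9 stamp: [9, 3, 2]
[4, 0, 0] <= [9, 3, 2]? True
[9, 3, 2] <= [4, 0, 0]? False
Relation: before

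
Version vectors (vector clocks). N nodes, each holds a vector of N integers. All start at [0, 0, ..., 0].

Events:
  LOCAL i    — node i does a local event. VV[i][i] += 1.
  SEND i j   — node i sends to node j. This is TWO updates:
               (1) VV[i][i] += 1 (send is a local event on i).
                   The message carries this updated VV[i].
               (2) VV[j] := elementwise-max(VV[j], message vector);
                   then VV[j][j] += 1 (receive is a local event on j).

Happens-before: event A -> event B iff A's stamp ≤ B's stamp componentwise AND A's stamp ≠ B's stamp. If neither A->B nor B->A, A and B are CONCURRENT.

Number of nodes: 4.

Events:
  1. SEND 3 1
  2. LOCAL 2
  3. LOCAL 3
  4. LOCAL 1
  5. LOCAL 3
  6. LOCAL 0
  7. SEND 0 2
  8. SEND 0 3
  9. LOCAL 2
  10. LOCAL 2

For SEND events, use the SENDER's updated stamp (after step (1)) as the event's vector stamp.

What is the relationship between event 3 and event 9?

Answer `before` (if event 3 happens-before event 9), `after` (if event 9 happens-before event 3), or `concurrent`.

Answer: concurrent

Derivation:
Initial: VV[0]=[0, 0, 0, 0]
Initial: VV[1]=[0, 0, 0, 0]
Initial: VV[2]=[0, 0, 0, 0]
Initial: VV[3]=[0, 0, 0, 0]
Event 1: SEND 3->1: VV[3][3]++ -> VV[3]=[0, 0, 0, 1], msg_vec=[0, 0, 0, 1]; VV[1]=max(VV[1],msg_vec) then VV[1][1]++ -> VV[1]=[0, 1, 0, 1]
Event 2: LOCAL 2: VV[2][2]++ -> VV[2]=[0, 0, 1, 0]
Event 3: LOCAL 3: VV[3][3]++ -> VV[3]=[0, 0, 0, 2]
Event 4: LOCAL 1: VV[1][1]++ -> VV[1]=[0, 2, 0, 1]
Event 5: LOCAL 3: VV[3][3]++ -> VV[3]=[0, 0, 0, 3]
Event 6: LOCAL 0: VV[0][0]++ -> VV[0]=[1, 0, 0, 0]
Event 7: SEND 0->2: VV[0][0]++ -> VV[0]=[2, 0, 0, 0], msg_vec=[2, 0, 0, 0]; VV[2]=max(VV[2],msg_vec) then VV[2][2]++ -> VV[2]=[2, 0, 2, 0]
Event 8: SEND 0->3: VV[0][0]++ -> VV[0]=[3, 0, 0, 0], msg_vec=[3, 0, 0, 0]; VV[3]=max(VV[3],msg_vec) then VV[3][3]++ -> VV[3]=[3, 0, 0, 4]
Event 9: LOCAL 2: VV[2][2]++ -> VV[2]=[2, 0, 3, 0]
Event 10: LOCAL 2: VV[2][2]++ -> VV[2]=[2, 0, 4, 0]
Event 3 stamp: [0, 0, 0, 2]
Event 9 stamp: [2, 0, 3, 0]
[0, 0, 0, 2] <= [2, 0, 3, 0]? False
[2, 0, 3, 0] <= [0, 0, 0, 2]? False
Relation: concurrent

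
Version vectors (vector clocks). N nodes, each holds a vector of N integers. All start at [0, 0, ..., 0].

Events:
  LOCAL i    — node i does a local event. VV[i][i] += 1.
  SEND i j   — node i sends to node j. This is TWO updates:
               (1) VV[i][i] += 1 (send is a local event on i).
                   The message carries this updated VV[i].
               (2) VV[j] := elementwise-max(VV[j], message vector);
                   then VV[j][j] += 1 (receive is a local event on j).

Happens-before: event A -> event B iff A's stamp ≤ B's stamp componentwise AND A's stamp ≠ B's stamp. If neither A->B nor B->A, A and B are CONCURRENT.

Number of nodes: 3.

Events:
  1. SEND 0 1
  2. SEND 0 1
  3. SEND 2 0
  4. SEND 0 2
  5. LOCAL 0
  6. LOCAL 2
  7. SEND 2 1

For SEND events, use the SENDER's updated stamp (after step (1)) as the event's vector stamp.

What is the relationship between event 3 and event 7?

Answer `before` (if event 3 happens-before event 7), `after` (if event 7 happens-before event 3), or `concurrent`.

Answer: before

Derivation:
Initial: VV[0]=[0, 0, 0]
Initial: VV[1]=[0, 0, 0]
Initial: VV[2]=[0, 0, 0]
Event 1: SEND 0->1: VV[0][0]++ -> VV[0]=[1, 0, 0], msg_vec=[1, 0, 0]; VV[1]=max(VV[1],msg_vec) then VV[1][1]++ -> VV[1]=[1, 1, 0]
Event 2: SEND 0->1: VV[0][0]++ -> VV[0]=[2, 0, 0], msg_vec=[2, 0, 0]; VV[1]=max(VV[1],msg_vec) then VV[1][1]++ -> VV[1]=[2, 2, 0]
Event 3: SEND 2->0: VV[2][2]++ -> VV[2]=[0, 0, 1], msg_vec=[0, 0, 1]; VV[0]=max(VV[0],msg_vec) then VV[0][0]++ -> VV[0]=[3, 0, 1]
Event 4: SEND 0->2: VV[0][0]++ -> VV[0]=[4, 0, 1], msg_vec=[4, 0, 1]; VV[2]=max(VV[2],msg_vec) then VV[2][2]++ -> VV[2]=[4, 0, 2]
Event 5: LOCAL 0: VV[0][0]++ -> VV[0]=[5, 0, 1]
Event 6: LOCAL 2: VV[2][2]++ -> VV[2]=[4, 0, 3]
Event 7: SEND 2->1: VV[2][2]++ -> VV[2]=[4, 0, 4], msg_vec=[4, 0, 4]; VV[1]=max(VV[1],msg_vec) then VV[1][1]++ -> VV[1]=[4, 3, 4]
Event 3 stamp: [0, 0, 1]
Event 7 stamp: [4, 0, 4]
[0, 0, 1] <= [4, 0, 4]? True
[4, 0, 4] <= [0, 0, 1]? False
Relation: before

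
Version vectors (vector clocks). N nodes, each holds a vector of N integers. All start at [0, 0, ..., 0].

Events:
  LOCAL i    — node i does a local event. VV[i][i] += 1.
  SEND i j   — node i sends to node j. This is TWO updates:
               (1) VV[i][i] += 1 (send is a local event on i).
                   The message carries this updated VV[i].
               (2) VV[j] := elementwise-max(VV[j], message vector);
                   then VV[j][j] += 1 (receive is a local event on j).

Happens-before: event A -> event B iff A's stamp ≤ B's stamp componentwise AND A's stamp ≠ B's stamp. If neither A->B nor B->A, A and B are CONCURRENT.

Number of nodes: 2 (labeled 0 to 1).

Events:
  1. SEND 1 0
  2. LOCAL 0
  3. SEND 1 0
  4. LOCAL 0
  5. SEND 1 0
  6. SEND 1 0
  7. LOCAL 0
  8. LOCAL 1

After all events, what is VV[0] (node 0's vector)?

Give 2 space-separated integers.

Answer: 7 4

Derivation:
Initial: VV[0]=[0, 0]
Initial: VV[1]=[0, 0]
Event 1: SEND 1->0: VV[1][1]++ -> VV[1]=[0, 1], msg_vec=[0, 1]; VV[0]=max(VV[0],msg_vec) then VV[0][0]++ -> VV[0]=[1, 1]
Event 2: LOCAL 0: VV[0][0]++ -> VV[0]=[2, 1]
Event 3: SEND 1->0: VV[1][1]++ -> VV[1]=[0, 2], msg_vec=[0, 2]; VV[0]=max(VV[0],msg_vec) then VV[0][0]++ -> VV[0]=[3, 2]
Event 4: LOCAL 0: VV[0][0]++ -> VV[0]=[4, 2]
Event 5: SEND 1->0: VV[1][1]++ -> VV[1]=[0, 3], msg_vec=[0, 3]; VV[0]=max(VV[0],msg_vec) then VV[0][0]++ -> VV[0]=[5, 3]
Event 6: SEND 1->0: VV[1][1]++ -> VV[1]=[0, 4], msg_vec=[0, 4]; VV[0]=max(VV[0],msg_vec) then VV[0][0]++ -> VV[0]=[6, 4]
Event 7: LOCAL 0: VV[0][0]++ -> VV[0]=[7, 4]
Event 8: LOCAL 1: VV[1][1]++ -> VV[1]=[0, 5]
Final vectors: VV[0]=[7, 4]; VV[1]=[0, 5]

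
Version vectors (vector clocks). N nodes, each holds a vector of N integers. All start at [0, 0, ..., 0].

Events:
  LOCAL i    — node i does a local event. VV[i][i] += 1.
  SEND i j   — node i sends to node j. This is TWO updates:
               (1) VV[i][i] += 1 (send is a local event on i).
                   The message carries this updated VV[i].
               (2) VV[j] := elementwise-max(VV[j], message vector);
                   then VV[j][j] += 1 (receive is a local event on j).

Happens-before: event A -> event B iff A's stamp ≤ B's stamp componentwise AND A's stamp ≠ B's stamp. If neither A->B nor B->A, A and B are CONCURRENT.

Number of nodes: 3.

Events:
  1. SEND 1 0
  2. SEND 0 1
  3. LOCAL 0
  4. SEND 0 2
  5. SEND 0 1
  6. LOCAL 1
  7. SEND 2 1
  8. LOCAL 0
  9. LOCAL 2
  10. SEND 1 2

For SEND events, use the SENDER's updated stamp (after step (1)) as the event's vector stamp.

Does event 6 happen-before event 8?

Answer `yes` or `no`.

Answer: no

Derivation:
Initial: VV[0]=[0, 0, 0]
Initial: VV[1]=[0, 0, 0]
Initial: VV[2]=[0, 0, 0]
Event 1: SEND 1->0: VV[1][1]++ -> VV[1]=[0, 1, 0], msg_vec=[0, 1, 0]; VV[0]=max(VV[0],msg_vec) then VV[0][0]++ -> VV[0]=[1, 1, 0]
Event 2: SEND 0->1: VV[0][0]++ -> VV[0]=[2, 1, 0], msg_vec=[2, 1, 0]; VV[1]=max(VV[1],msg_vec) then VV[1][1]++ -> VV[1]=[2, 2, 0]
Event 3: LOCAL 0: VV[0][0]++ -> VV[0]=[3, 1, 0]
Event 4: SEND 0->2: VV[0][0]++ -> VV[0]=[4, 1, 0], msg_vec=[4, 1, 0]; VV[2]=max(VV[2],msg_vec) then VV[2][2]++ -> VV[2]=[4, 1, 1]
Event 5: SEND 0->1: VV[0][0]++ -> VV[0]=[5, 1, 0], msg_vec=[5, 1, 0]; VV[1]=max(VV[1],msg_vec) then VV[1][1]++ -> VV[1]=[5, 3, 0]
Event 6: LOCAL 1: VV[1][1]++ -> VV[1]=[5, 4, 0]
Event 7: SEND 2->1: VV[2][2]++ -> VV[2]=[4, 1, 2], msg_vec=[4, 1, 2]; VV[1]=max(VV[1],msg_vec) then VV[1][1]++ -> VV[1]=[5, 5, 2]
Event 8: LOCAL 0: VV[0][0]++ -> VV[0]=[6, 1, 0]
Event 9: LOCAL 2: VV[2][2]++ -> VV[2]=[4, 1, 3]
Event 10: SEND 1->2: VV[1][1]++ -> VV[1]=[5, 6, 2], msg_vec=[5, 6, 2]; VV[2]=max(VV[2],msg_vec) then VV[2][2]++ -> VV[2]=[5, 6, 4]
Event 6 stamp: [5, 4, 0]
Event 8 stamp: [6, 1, 0]
[5, 4, 0] <= [6, 1, 0]? False. Equal? False. Happens-before: False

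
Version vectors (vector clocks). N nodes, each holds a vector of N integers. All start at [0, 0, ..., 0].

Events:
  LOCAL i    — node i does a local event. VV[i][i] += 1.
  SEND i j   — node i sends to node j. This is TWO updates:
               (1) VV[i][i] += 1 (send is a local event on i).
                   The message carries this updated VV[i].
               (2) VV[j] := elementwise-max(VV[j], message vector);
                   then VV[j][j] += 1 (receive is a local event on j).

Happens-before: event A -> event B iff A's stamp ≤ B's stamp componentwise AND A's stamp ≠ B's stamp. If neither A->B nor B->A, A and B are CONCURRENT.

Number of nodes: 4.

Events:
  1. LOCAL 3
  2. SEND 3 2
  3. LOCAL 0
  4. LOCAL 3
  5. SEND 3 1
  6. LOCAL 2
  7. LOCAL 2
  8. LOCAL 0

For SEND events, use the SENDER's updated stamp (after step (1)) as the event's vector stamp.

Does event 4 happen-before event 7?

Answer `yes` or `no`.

Initial: VV[0]=[0, 0, 0, 0]
Initial: VV[1]=[0, 0, 0, 0]
Initial: VV[2]=[0, 0, 0, 0]
Initial: VV[3]=[0, 0, 0, 0]
Event 1: LOCAL 3: VV[3][3]++ -> VV[3]=[0, 0, 0, 1]
Event 2: SEND 3->2: VV[3][3]++ -> VV[3]=[0, 0, 0, 2], msg_vec=[0, 0, 0, 2]; VV[2]=max(VV[2],msg_vec) then VV[2][2]++ -> VV[2]=[0, 0, 1, 2]
Event 3: LOCAL 0: VV[0][0]++ -> VV[0]=[1, 0, 0, 0]
Event 4: LOCAL 3: VV[3][3]++ -> VV[3]=[0, 0, 0, 3]
Event 5: SEND 3->1: VV[3][3]++ -> VV[3]=[0, 0, 0, 4], msg_vec=[0, 0, 0, 4]; VV[1]=max(VV[1],msg_vec) then VV[1][1]++ -> VV[1]=[0, 1, 0, 4]
Event 6: LOCAL 2: VV[2][2]++ -> VV[2]=[0, 0, 2, 2]
Event 7: LOCAL 2: VV[2][2]++ -> VV[2]=[0, 0, 3, 2]
Event 8: LOCAL 0: VV[0][0]++ -> VV[0]=[2, 0, 0, 0]
Event 4 stamp: [0, 0, 0, 3]
Event 7 stamp: [0, 0, 3, 2]
[0, 0, 0, 3] <= [0, 0, 3, 2]? False. Equal? False. Happens-before: False

Answer: no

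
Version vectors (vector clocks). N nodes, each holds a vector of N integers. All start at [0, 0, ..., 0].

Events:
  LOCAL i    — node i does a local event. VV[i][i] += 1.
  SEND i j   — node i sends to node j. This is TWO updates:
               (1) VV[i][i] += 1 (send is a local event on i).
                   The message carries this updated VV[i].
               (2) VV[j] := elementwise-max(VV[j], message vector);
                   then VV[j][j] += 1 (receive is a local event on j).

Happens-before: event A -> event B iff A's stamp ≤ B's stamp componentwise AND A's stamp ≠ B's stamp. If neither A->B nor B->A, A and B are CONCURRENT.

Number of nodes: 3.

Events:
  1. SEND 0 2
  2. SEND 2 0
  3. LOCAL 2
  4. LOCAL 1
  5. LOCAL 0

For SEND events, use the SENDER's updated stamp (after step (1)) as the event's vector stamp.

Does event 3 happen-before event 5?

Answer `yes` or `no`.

Answer: no

Derivation:
Initial: VV[0]=[0, 0, 0]
Initial: VV[1]=[0, 0, 0]
Initial: VV[2]=[0, 0, 0]
Event 1: SEND 0->2: VV[0][0]++ -> VV[0]=[1, 0, 0], msg_vec=[1, 0, 0]; VV[2]=max(VV[2],msg_vec) then VV[2][2]++ -> VV[2]=[1, 0, 1]
Event 2: SEND 2->0: VV[2][2]++ -> VV[2]=[1, 0, 2], msg_vec=[1, 0, 2]; VV[0]=max(VV[0],msg_vec) then VV[0][0]++ -> VV[0]=[2, 0, 2]
Event 3: LOCAL 2: VV[2][2]++ -> VV[2]=[1, 0, 3]
Event 4: LOCAL 1: VV[1][1]++ -> VV[1]=[0, 1, 0]
Event 5: LOCAL 0: VV[0][0]++ -> VV[0]=[3, 0, 2]
Event 3 stamp: [1, 0, 3]
Event 5 stamp: [3, 0, 2]
[1, 0, 3] <= [3, 0, 2]? False. Equal? False. Happens-before: False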